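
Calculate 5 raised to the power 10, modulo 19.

Step 1: Compute 5^10 mod 19 step by step, reducing modulo 19 at each step.
  5^1 mod 19 = 5
  5^2 mod 19 = (5 * 5) mod 19 = 6
  5^3 mod 19 = (6 * 5) mod 19 = 11
  5^4 mod 19 = (11 * 5) mod 19 = 17
  5^5 mod 19 = (17 * 5) mod 19 = 9
  5^6 mod 19 = (9 * 5) mod 19 = 7
  5^7 mod 19 = (7 * 5) mod 19 = 16
  5^8 mod 19 = (16 * 5) mod 19 = 4
  5^9 mod 19 = (4 * 5) mod 19 = 1
  5^10 mod 19 = (1 * 5) mod 19 = 5
Step 2: Result = 5.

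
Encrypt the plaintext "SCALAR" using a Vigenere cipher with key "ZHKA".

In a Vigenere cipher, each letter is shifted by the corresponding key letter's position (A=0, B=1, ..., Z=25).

Step 1: Repeat key to match plaintext length:
  Plaintext: SCALAR
  Key:       ZHKAZH
Step 2: Encrypt each letter:
  S(18) + Z(25) = (18+25) mod 26 = 17 = R
  C(2) + H(7) = (2+7) mod 26 = 9 = J
  A(0) + K(10) = (0+10) mod 26 = 10 = K
  L(11) + A(0) = (11+0) mod 26 = 11 = L
  A(0) + Z(25) = (0+25) mod 26 = 25 = Z
  R(17) + H(7) = (17+7) mod 26 = 24 = Y
Ciphertext: RJKLZY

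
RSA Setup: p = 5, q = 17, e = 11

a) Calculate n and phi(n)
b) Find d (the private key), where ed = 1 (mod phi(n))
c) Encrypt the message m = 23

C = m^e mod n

Step 1: n = 5 * 17 = 85.
Step 2: phi(n) = (5-1)(17-1) = 4 * 16 = 64.
Step 3: Find d = 11^(-1) mod 64 = 35.
  Verify: 11 * 35 = 385 = 1 (mod 64).
Step 4: C = 23^11 mod 85 = 22.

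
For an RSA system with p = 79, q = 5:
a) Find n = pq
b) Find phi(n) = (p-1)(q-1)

Step 1: n = p * q = 79 * 5 = 395.
Step 2: phi(n) = (p-1)(q-1) = 78 * 4 = 312.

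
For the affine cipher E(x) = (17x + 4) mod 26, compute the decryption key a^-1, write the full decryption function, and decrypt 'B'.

Step 1: Find a^-1, the modular inverse of 17 mod 26.
Step 2: We need 17 * a^-1 = 1 (mod 26).
Step 3: 17 * 23 = 391 = 15 * 26 + 1, so a^-1 = 23.
Step 4: D(y) = 23(y - 4) mod 26.
Step 5: Apply to 'B' (y = 1): D(1) = 23 * (1 - 4) mod 26 = 23 * -3 mod 26 = 9 -> 'J'.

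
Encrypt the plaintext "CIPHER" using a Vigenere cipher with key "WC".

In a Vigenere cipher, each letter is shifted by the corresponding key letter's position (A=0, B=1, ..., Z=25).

Step 1: Repeat key to match plaintext length:
  Plaintext: CIPHER
  Key:       WCWCWC
Step 2: Encrypt each letter:
  C(2) + W(22) = (2+22) mod 26 = 24 = Y
  I(8) + C(2) = (8+2) mod 26 = 10 = K
  P(15) + W(22) = (15+22) mod 26 = 11 = L
  H(7) + C(2) = (7+2) mod 26 = 9 = J
  E(4) + W(22) = (4+22) mod 26 = 0 = A
  R(17) + C(2) = (17+2) mod 26 = 19 = T
Ciphertext: YKLJAT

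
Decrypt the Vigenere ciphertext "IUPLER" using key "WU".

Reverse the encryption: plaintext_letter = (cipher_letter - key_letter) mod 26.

Step 1: Extend key: WUWUWU
Step 2: Decrypt each letter (c - k) mod 26:
  I(8) - W(22) = (8-22) mod 26 = 12 = M
  U(20) - U(20) = (20-20) mod 26 = 0 = A
  P(15) - W(22) = (15-22) mod 26 = 19 = T
  L(11) - U(20) = (11-20) mod 26 = 17 = R
  E(4) - W(22) = (4-22) mod 26 = 8 = I
  R(17) - U(20) = (17-20) mod 26 = 23 = X
Plaintext: MATRIX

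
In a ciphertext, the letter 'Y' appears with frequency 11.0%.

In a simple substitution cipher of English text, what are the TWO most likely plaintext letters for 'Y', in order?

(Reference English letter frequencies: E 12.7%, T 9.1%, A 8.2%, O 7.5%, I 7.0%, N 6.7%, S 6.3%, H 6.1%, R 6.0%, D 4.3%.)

Step 1: Observed frequency of 'Y' is 11.0%.
Step 2: Compute distances to each reference frequency and sort:
  E (12.7%): difference = 1.7% <-- BEST
  T (9.1%): difference = 1.9% <-- RUNNER-UP
  A (8.2%): difference = 2.8%
  O (7.5%): difference = 3.5%
  I (7.0%): difference = 4.0%
Step 3: Most likely is 'E' (12.7%, diff 1.7%); second most likely is 'T' (9.1%, diff 1.9%).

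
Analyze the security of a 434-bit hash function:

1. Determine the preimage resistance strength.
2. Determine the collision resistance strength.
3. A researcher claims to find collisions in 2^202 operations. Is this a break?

Step 1: Preimage resistance requires brute-force of 2^434 operations.
Step 2: Collision resistance (birthday bound) = 2^(434/2) = 2^217.
Step 3: The claimed attack costs 2^202 operations.
Step 4: Since 2^202 < 2^217, the claimed attack beats the generic birthday bound, so collision resistance is broken.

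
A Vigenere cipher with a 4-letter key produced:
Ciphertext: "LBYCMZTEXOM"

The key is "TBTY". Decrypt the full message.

Step 1: Key 'TBTY' has length 4. Extended key: TBTYTBTYTBT
Step 2: Decrypt each position:
  L(11) - T(19) = 18 = S
  B(1) - B(1) = 0 = A
  Y(24) - T(19) = 5 = F
  C(2) - Y(24) = 4 = E
  M(12) - T(19) = 19 = T
  Z(25) - B(1) = 24 = Y
  T(19) - T(19) = 0 = A
  E(4) - Y(24) = 6 = G
  X(23) - T(19) = 4 = E
  O(14) - B(1) = 13 = N
  M(12) - T(19) = 19 = T
Plaintext: SAFETYAGENT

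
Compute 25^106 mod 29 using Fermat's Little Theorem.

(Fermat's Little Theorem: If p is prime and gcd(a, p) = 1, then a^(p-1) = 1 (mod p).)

Step 1: Since 29 is prime, by Fermat's Little Theorem: 25^28 = 1 (mod 29).
Step 2: Reduce exponent: 106 mod 28 = 22.
Step 3: So 25^106 = 25^22 (mod 29).
Step 4: 25^22 mod 29 = 25.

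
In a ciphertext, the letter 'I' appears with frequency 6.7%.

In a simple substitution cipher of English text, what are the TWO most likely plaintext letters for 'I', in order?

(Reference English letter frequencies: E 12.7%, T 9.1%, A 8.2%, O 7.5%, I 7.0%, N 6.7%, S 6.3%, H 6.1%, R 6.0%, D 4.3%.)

Step 1: Observed frequency of 'I' is 6.7%.
Step 2: Compute distances to each reference frequency and sort:
  N (6.7%): difference = 0.0% <-- BEST
  I (7.0%): difference = 0.3% <-- RUNNER-UP
  S (6.3%): difference = 0.4%
  H (6.1%): difference = 0.6%
  R (6.0%): difference = 0.7%
Step 3: Most likely is 'N' (6.7%, diff 0.0%); second most likely is 'I' (7.0%, diff 0.3%).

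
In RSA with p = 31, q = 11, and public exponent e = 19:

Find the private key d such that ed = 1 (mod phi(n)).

Step 1: n = 31 * 11 = 341.
Step 2: phi(n) = 30 * 10 = 300.
Step 3: Find d such that 19 * d = 1 (mod 300).
Step 4: d = 19^(-1) mod 300 = 79.
Verification: 19 * 79 = 1501 = 5 * 300 + 1.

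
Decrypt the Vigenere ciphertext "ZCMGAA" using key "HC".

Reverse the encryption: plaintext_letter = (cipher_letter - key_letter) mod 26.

Step 1: Extend key: HCHCHC
Step 2: Decrypt each letter (c - k) mod 26:
  Z(25) - H(7) = (25-7) mod 26 = 18 = S
  C(2) - C(2) = (2-2) mod 26 = 0 = A
  M(12) - H(7) = (12-7) mod 26 = 5 = F
  G(6) - C(2) = (6-2) mod 26 = 4 = E
  A(0) - H(7) = (0-7) mod 26 = 19 = T
  A(0) - C(2) = (0-2) mod 26 = 24 = Y
Plaintext: SAFETY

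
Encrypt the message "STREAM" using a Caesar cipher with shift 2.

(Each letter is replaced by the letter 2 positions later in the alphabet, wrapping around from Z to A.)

Step 1: For each letter, shift forward by 2 positions (mod 26).
  S (position 18) -> position (18+2) mod 26 = 20 -> U
  T (position 19) -> position (19+2) mod 26 = 21 -> V
  R (position 17) -> position (17+2) mod 26 = 19 -> T
  E (position 4) -> position (4+2) mod 26 = 6 -> G
  A (position 0) -> position (0+2) mod 26 = 2 -> C
  M (position 12) -> position (12+2) mod 26 = 14 -> O
Result: UVTGCO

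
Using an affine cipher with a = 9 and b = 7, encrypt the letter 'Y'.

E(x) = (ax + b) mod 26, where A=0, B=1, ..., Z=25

Step 1: Convert 'Y' to number: x = 24.
Step 2: E(24) = (9 * 24 + 7) mod 26 = 223 mod 26 = 15.
Step 3: Convert 15 back to letter: P.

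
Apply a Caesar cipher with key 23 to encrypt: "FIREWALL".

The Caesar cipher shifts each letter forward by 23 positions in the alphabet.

Step 1: For each letter, shift forward by 23 positions (mod 26).
  F (position 5) -> position (5+23) mod 26 = 2 -> C
  I (position 8) -> position (8+23) mod 26 = 5 -> F
  R (position 17) -> position (17+23) mod 26 = 14 -> O
  E (position 4) -> position (4+23) mod 26 = 1 -> B
  W (position 22) -> position (22+23) mod 26 = 19 -> T
  A (position 0) -> position (0+23) mod 26 = 23 -> X
  L (position 11) -> position (11+23) mod 26 = 8 -> I
  L (position 11) -> position (11+23) mod 26 = 8 -> I
Result: CFOBTXII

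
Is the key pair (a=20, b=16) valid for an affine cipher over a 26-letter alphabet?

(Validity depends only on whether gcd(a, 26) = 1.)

Step 1: Compute gcd(20, 26).
Step 2: gcd(20, 26) = 2.
Since gcd = 2 != 1, 20 shares a common factor with 26, so it cannot be used.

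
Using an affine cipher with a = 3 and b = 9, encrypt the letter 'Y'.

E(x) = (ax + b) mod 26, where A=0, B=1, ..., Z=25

Step 1: Convert 'Y' to number: x = 24.
Step 2: E(24) = (3 * 24 + 9) mod 26 = 81 mod 26 = 3.
Step 3: Convert 3 back to letter: D.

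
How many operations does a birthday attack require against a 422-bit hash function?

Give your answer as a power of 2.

Step 1: The birthday paradox gives collision probability ~50% after sqrt(2^n) = 2^(n/2) hashes.
Step 2: For 422-bit output: 2^(422/2) = 2^211.
Step 3: Approximately 2^211 hash computations needed.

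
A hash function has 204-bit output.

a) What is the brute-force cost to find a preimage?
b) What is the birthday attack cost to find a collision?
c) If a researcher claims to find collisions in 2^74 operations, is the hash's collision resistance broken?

Step 1: Preimage resistance requires brute-force of 2^204 operations.
Step 2: Collision resistance (birthday bound) = 2^(204/2) = 2^102.
Step 3: The claimed attack costs 2^74 operations.
Step 4: Since 2^74 < 2^102, the claimed attack beats the generic birthday bound, so collision resistance is broken.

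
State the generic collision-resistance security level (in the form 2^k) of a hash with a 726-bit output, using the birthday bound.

Step 1: The birthday paradox gives collision probability ~50% after sqrt(2^n) = 2^(n/2) hashes.
Step 2: For 726-bit output: 2^(726/2) = 2^363.
Step 3: Approximately 2^363 hash computations needed.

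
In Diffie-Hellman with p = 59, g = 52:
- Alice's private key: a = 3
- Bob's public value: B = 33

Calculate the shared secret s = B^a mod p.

Step 1: s = B^a mod p = 33^3 mod 59.
  33^1 mod 59 = 33
  33^2 mod 59 = (33 * 33) mod 59 = 27
  33^3 mod 59 = (27 * 33) mod 59 = 6
Result: shared secret = 6.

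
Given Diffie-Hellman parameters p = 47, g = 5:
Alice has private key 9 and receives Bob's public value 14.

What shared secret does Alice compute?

Step 1: s = B^a mod p = 14^9 mod 47.
  14^1 mod 47 = 14
  14^2 mod 47 = (14 * 14) mod 47 = 8
  14^3 mod 47 = (8 * 14) mod 47 = 18
  14^4 mod 47 = (18 * 14) mod 47 = 17
  14^5 mod 47 = (17 * 14) mod 47 = 3
  14^6 mod 47 = (3 * 14) mod 47 = 42
  14^7 mod 47 = (42 * 14) mod 47 = 24
  14^8 mod 47 = (24 * 14) mod 47 = 7
  14^9 mod 47 = (7 * 14) mod 47 = 4
Result: shared secret = 4.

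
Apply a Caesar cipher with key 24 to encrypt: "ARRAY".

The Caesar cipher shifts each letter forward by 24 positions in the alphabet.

Step 1: For each letter, shift forward by 24 positions (mod 26).
  A (position 0) -> position (0+24) mod 26 = 24 -> Y
  R (position 17) -> position (17+24) mod 26 = 15 -> P
  R (position 17) -> position (17+24) mod 26 = 15 -> P
  A (position 0) -> position (0+24) mod 26 = 24 -> Y
  Y (position 24) -> position (24+24) mod 26 = 22 -> W
Result: YPPYW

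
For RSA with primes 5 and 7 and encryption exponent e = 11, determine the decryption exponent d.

Step 1: n = 5 * 7 = 35.
Step 2: phi(n) = 4 * 6 = 24.
Step 3: Find d such that 11 * d = 1 (mod 24).
Step 4: d = 11^(-1) mod 24 = 11.
Verification: 11 * 11 = 121 = 5 * 24 + 1.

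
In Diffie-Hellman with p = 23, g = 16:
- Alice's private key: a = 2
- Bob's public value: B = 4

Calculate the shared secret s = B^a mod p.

Step 1: s = B^a mod p = 4^2 mod 23.
  4^1 mod 23 = 4
  4^2 mod 23 = (4 * 4) mod 23 = 16
Result: shared secret = 16.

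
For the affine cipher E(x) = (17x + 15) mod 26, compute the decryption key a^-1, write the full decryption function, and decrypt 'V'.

Step 1: Find a^-1, the modular inverse of 17 mod 26.
Step 2: We need 17 * a^-1 = 1 (mod 26).
Step 3: 17 * 23 = 391 = 15 * 26 + 1, so a^-1 = 23.
Step 4: D(y) = 23(y - 15) mod 26.
Step 5: Apply to 'V' (y = 21): D(21) = 23 * (21 - 15) mod 26 = 23 * 6 mod 26 = 8 -> 'I'.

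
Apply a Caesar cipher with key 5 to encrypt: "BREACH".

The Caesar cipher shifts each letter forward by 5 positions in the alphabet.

Step 1: For each letter, shift forward by 5 positions (mod 26).
  B (position 1) -> position (1+5) mod 26 = 6 -> G
  R (position 17) -> position (17+5) mod 26 = 22 -> W
  E (position 4) -> position (4+5) mod 26 = 9 -> J
  A (position 0) -> position (0+5) mod 26 = 5 -> F
  C (position 2) -> position (2+5) mod 26 = 7 -> H
  H (position 7) -> position (7+5) mod 26 = 12 -> M
Result: GWJFHM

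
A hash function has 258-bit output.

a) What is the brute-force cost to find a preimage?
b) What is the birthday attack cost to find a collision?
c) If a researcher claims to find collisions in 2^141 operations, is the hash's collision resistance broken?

Step 1: Preimage resistance requires brute-force of 2^258 operations.
Step 2: Collision resistance (birthday bound) = 2^(258/2) = 2^129.
Step 3: The claimed attack costs 2^141 operations.
Step 4: Since 2^141 >= 2^129, the claimed attack is no faster than the generic birthday attack, so this does not break collision resistance.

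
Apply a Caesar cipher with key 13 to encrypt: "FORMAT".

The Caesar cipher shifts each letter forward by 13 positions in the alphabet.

Step 1: For each letter, shift forward by 13 positions (mod 26).
  F (position 5) -> position (5+13) mod 26 = 18 -> S
  O (position 14) -> position (14+13) mod 26 = 1 -> B
  R (position 17) -> position (17+13) mod 26 = 4 -> E
  M (position 12) -> position (12+13) mod 26 = 25 -> Z
  A (position 0) -> position (0+13) mod 26 = 13 -> N
  T (position 19) -> position (19+13) mod 26 = 6 -> G
Result: SBEZNG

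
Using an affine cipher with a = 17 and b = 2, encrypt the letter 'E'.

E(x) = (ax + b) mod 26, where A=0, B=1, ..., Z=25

Step 1: Convert 'E' to number: x = 4.
Step 2: E(4) = (17 * 4 + 2) mod 26 = 70 mod 26 = 18.
Step 3: Convert 18 back to letter: S.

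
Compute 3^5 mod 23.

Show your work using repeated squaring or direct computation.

Step 1: Compute 3^5 mod 23 step by step, reducing modulo 23 at each step.
  3^1 mod 23 = 3
  3^2 mod 23 = (3 * 3) mod 23 = 9
  3^3 mod 23 = (9 * 3) mod 23 = 4
  3^4 mod 23 = (4 * 3) mod 23 = 12
  3^5 mod 23 = (12 * 3) mod 23 = 13
Step 2: Result = 13.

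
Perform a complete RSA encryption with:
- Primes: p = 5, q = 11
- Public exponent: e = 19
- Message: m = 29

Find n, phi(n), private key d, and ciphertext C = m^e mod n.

Step 1: n = 5 * 11 = 55.
Step 2: phi(n) = (5-1)(11-1) = 4 * 10 = 40.
Step 3: Find d = 19^(-1) mod 40 = 19.
  Verify: 19 * 19 = 361 = 1 (mod 40).
Step 4: C = 29^19 mod 55 = 19.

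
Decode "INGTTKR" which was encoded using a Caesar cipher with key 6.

Step 1: Reverse the shift by subtracting 6 from each letter position.
  I (position 8) -> position (8-6) mod 26 = 2 -> C
  N (position 13) -> position (13-6) mod 26 = 7 -> H
  G (position 6) -> position (6-6) mod 26 = 0 -> A
  T (position 19) -> position (19-6) mod 26 = 13 -> N
  T (position 19) -> position (19-6) mod 26 = 13 -> N
  K (position 10) -> position (10-6) mod 26 = 4 -> E
  R (position 17) -> position (17-6) mod 26 = 11 -> L
Decrypted message: CHANNEL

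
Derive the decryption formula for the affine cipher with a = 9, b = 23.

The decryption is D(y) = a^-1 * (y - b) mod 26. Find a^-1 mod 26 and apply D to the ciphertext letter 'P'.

Step 1: Find a^-1, the modular inverse of 9 mod 26.
Step 2: We need 9 * a^-1 = 1 (mod 26).
Step 3: 9 * 3 = 27 = 1 * 26 + 1, so a^-1 = 3.
Step 4: D(y) = 3(y - 23) mod 26.
Step 5: Apply to 'P' (y = 15): D(15) = 3 * (15 - 23) mod 26 = 3 * -8 mod 26 = 2 -> 'C'.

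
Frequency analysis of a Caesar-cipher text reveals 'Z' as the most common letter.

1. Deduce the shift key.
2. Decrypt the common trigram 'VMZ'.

Step 1: In English, 'E' is the most frequent letter (12.7%).
Step 2: The most frequent ciphertext letter is 'Z' (position 25).
Step 3: Shift = (25 - 4) mod 26 = 21.
Step 4: Decrypt 'VMZ' by shifting back 21:
  V -> A
  M -> R
  Z -> E
Step 5: 'VMZ' decrypts to 'ARE'.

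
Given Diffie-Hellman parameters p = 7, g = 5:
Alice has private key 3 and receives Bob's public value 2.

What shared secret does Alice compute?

Step 1: s = B^a mod p = 2^3 mod 7.
  2^1 mod 7 = 2
  2^2 mod 7 = (2 * 2) mod 7 = 4
  2^3 mod 7 = (4 * 2) mod 7 = 1
Result: shared secret = 1.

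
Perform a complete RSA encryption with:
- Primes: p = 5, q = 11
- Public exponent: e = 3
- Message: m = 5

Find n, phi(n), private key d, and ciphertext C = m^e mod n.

Step 1: n = 5 * 11 = 55.
Step 2: phi(n) = (5-1)(11-1) = 4 * 10 = 40.
Step 3: Find d = 3^(-1) mod 40 = 27.
  Verify: 3 * 27 = 81 = 1 (mod 40).
Step 4: C = 5^3 mod 55 = 15.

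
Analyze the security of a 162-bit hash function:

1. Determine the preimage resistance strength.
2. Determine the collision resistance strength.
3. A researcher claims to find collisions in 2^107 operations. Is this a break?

Step 1: Preimage resistance requires brute-force of 2^162 operations.
Step 2: Collision resistance (birthday bound) = 2^(162/2) = 2^81.
Step 3: The claimed attack costs 2^107 operations.
Step 4: Since 2^107 >= 2^81, the claimed attack is no faster than the generic birthday attack, so this does not break collision resistance.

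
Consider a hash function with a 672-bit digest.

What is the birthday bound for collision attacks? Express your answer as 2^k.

Step 1: The birthday paradox gives collision probability ~50% after sqrt(2^n) = 2^(n/2) hashes.
Step 2: For 672-bit output: 2^(672/2) = 2^336.
Step 3: Approximately 2^336 hash computations needed.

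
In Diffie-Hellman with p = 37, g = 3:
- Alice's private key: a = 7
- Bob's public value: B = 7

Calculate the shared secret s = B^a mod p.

Step 1: s = B^a mod p = 7^7 mod 37.
  7^1 mod 37 = 7
  7^2 mod 37 = (7 * 7) mod 37 = 12
  7^3 mod 37 = (12 * 7) mod 37 = 10
  7^4 mod 37 = (10 * 7) mod 37 = 33
  7^5 mod 37 = (33 * 7) mod 37 = 9
  7^6 mod 37 = (9 * 7) mod 37 = 26
  7^7 mod 37 = (26 * 7) mod 37 = 34
Result: shared secret = 34.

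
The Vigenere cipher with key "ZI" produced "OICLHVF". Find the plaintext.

Step 1: Extend key: ZIZIZIZ
Step 2: Decrypt each letter (c - k) mod 26:
  O(14) - Z(25) = (14-25) mod 26 = 15 = P
  I(8) - I(8) = (8-8) mod 26 = 0 = A
  C(2) - Z(25) = (2-25) mod 26 = 3 = D
  L(11) - I(8) = (11-8) mod 26 = 3 = D
  H(7) - Z(25) = (7-25) mod 26 = 8 = I
  V(21) - I(8) = (21-8) mod 26 = 13 = N
  F(5) - Z(25) = (5-25) mod 26 = 6 = G
Plaintext: PADDING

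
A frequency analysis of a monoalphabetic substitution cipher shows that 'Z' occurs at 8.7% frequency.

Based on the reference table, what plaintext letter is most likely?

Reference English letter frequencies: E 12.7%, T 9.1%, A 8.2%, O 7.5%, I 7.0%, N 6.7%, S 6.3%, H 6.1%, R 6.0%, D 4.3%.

Step 1: The observed frequency is 8.7%.
Step 2: Compare with English frequencies:
  E: 12.7% (difference: 4.0%)
  T: 9.1% (difference: 0.4%) <-- closest
  A: 8.2% (difference: 0.5%)
  O: 7.5% (difference: 1.2%)
  I: 7.0% (difference: 1.7%)
  N: 6.7% (difference: 2.0%)
  S: 6.3% (difference: 2.4%)
  H: 6.1% (difference: 2.6%)
  R: 6.0% (difference: 2.7%)
  D: 4.3% (difference: 4.4%)
Step 3: 'Z' most likely represents 'T' (frequency 9.1%).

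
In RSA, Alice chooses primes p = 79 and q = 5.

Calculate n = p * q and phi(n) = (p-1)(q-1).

Step 1: n = p * q = 79 * 5 = 395.
Step 2: phi(n) = (p-1)(q-1) = 78 * 4 = 312.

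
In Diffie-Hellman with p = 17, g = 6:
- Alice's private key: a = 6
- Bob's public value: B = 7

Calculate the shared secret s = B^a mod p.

Step 1: s = B^a mod p = 7^6 mod 17.
  7^1 mod 17 = 7
  7^2 mod 17 = (7 * 7) mod 17 = 15
  7^3 mod 17 = (15 * 7) mod 17 = 3
  7^4 mod 17 = (3 * 7) mod 17 = 4
  7^5 mod 17 = (4 * 7) mod 17 = 11
  7^6 mod 17 = (11 * 7) mod 17 = 9
Result: shared secret = 9.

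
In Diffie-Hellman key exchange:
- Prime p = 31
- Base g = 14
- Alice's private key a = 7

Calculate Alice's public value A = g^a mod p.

Step 1: A = g^a mod p = 14^7 mod 31.
  14^1 mod 31 = 14
  14^2 mod 31 = (14 * 14) mod 31 = 10
  14^3 mod 31 = (10 * 14) mod 31 = 16
  14^4 mod 31 = (16 * 14) mod 31 = 7
  14^5 mod 31 = (7 * 14) mod 31 = 5
  14^6 mod 31 = (5 * 14) mod 31 = 8
  14^7 mod 31 = (8 * 14) mod 31 = 19
Result: A = 19.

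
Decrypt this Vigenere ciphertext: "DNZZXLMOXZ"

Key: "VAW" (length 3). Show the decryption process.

Step 1: Key 'VAW' has length 3. Extended key: VAWVAWVAWV
Step 2: Decrypt each position:
  D(3) - V(21) = 8 = I
  N(13) - A(0) = 13 = N
  Z(25) - W(22) = 3 = D
  Z(25) - V(21) = 4 = E
  X(23) - A(0) = 23 = X
  L(11) - W(22) = 15 = P
  M(12) - V(21) = 17 = R
  O(14) - A(0) = 14 = O
  X(23) - W(22) = 1 = B
  Z(25) - V(21) = 4 = E
Plaintext: INDEXPROBE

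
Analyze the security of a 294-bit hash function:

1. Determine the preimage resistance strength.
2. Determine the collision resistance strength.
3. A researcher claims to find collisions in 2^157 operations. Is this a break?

Step 1: Preimage resistance requires brute-force of 2^294 operations.
Step 2: Collision resistance (birthday bound) = 2^(294/2) = 2^147.
Step 3: The claimed attack costs 2^157 operations.
Step 4: Since 2^157 >= 2^147, the claimed attack is no faster than the generic birthday attack, so this does not break collision resistance.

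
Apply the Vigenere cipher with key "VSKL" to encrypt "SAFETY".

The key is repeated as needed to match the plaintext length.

Step 1: Repeat key to match plaintext length:
  Plaintext: SAFETY
  Key:       VSKLVS
Step 2: Encrypt each letter:
  S(18) + V(21) = (18+21) mod 26 = 13 = N
  A(0) + S(18) = (0+18) mod 26 = 18 = S
  F(5) + K(10) = (5+10) mod 26 = 15 = P
  E(4) + L(11) = (4+11) mod 26 = 15 = P
  T(19) + V(21) = (19+21) mod 26 = 14 = O
  Y(24) + S(18) = (24+18) mod 26 = 16 = Q
Ciphertext: NSPPOQ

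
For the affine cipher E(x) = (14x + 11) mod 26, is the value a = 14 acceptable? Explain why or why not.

Step 1: Compute gcd(14, 26).
Step 2: gcd(14, 26) = 2.
Since gcd = 2 != 1, 14 shares a common factor with 26, so it cannot be used.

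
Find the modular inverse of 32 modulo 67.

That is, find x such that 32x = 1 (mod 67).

Step 1: We need x such that 32 * x = 1 (mod 67).
Step 2: Using the extended Euclidean algorithm or trial:
  32 * 44 = 1408 = 21 * 67 + 1.
Step 3: Since 1408 mod 67 = 1, the inverse is x = 44.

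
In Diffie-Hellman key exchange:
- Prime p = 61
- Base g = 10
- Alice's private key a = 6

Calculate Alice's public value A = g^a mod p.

Step 1: A = g^a mod p = 10^6 mod 61.
  10^1 mod 61 = 10
  10^2 mod 61 = (10 * 10) mod 61 = 39
  10^3 mod 61 = (39 * 10) mod 61 = 24
  10^4 mod 61 = (24 * 10) mod 61 = 57
  10^5 mod 61 = (57 * 10) mod 61 = 21
  10^6 mod 61 = (21 * 10) mod 61 = 27
Result: A = 27.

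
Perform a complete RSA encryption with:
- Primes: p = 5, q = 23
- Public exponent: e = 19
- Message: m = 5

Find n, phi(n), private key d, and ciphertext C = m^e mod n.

Step 1: n = 5 * 23 = 115.
Step 2: phi(n) = (5-1)(23-1) = 4 * 22 = 88.
Step 3: Find d = 19^(-1) mod 88 = 51.
  Verify: 19 * 51 = 969 = 1 (mod 88).
Step 4: C = 5^19 mod 115 = 30.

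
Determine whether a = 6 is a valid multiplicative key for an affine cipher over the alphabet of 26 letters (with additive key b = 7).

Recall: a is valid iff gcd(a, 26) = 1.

Step 1: Compute gcd(6, 26).
Step 2: gcd(6, 26) = 2.
Since gcd = 2 != 1, 6 shares a common factor with 26, so it cannot be used.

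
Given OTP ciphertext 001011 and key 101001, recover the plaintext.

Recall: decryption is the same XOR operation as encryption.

Step 1: XOR ciphertext with key:
  Ciphertext: 001011
  Key:        101001
  XOR:        100010
Step 2: Plaintext = 100010 = 34 in decimal.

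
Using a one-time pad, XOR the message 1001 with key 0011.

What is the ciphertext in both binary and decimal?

Step 1: Write out the XOR operation bit by bit:
  Message: 1001
  Key:     0011
  XOR:     1010
Step 2: Convert to decimal: 1010 = 10.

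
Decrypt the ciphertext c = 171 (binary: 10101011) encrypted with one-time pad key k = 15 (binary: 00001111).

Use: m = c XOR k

Step 1: XOR ciphertext with key:
  Ciphertext: 10101011
  Key:        00001111
  XOR:        10100100
Step 2: Plaintext = 10100100 = 164 in decimal.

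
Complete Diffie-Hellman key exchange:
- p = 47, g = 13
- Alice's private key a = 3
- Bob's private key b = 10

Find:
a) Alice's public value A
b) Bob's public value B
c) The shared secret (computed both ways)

Step 1: A = g^a mod p = 13^3 mod 47 = 35.
Step 2: B = g^b mod p = 13^10 mod 47 = 2.
Step 3: Alice computes s = B^a mod p = 2^3 mod 47 = 8.
Step 4: Bob computes s = A^b mod p = 35^10 mod 47 = 8.
Both sides agree: shared secret = 8.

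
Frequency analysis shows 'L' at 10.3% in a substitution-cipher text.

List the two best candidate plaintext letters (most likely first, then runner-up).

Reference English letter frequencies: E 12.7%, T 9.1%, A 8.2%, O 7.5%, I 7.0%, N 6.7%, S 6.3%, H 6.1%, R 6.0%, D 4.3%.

Step 1: Observed frequency of 'L' is 10.3%.
Step 2: Compute distances to each reference frequency and sort:
  T (9.1%): difference = 1.2% <-- BEST
  A (8.2%): difference = 2.1% <-- RUNNER-UP
  E (12.7%): difference = 2.4%
  O (7.5%): difference = 2.8%
  I (7.0%): difference = 3.3%
Step 3: Most likely is 'T' (9.1%, diff 1.2%); second most likely is 'A' (8.2%, diff 2.1%).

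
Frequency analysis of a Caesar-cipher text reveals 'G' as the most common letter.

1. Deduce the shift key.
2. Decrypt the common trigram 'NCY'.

Step 1: In English, 'E' is the most frequent letter (12.7%).
Step 2: The most frequent ciphertext letter is 'G' (position 6).
Step 3: Shift = (6 - 4) mod 26 = 2.
Step 4: Decrypt 'NCY' by shifting back 2:
  N -> L
  C -> A
  Y -> W
Step 5: 'NCY' decrypts to 'LAW'.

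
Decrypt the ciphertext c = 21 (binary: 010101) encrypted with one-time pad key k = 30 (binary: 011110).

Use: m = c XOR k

Step 1: XOR ciphertext with key:
  Ciphertext: 010101
  Key:        011110
  XOR:        001011
Step 2: Plaintext = 001011 = 11 in decimal.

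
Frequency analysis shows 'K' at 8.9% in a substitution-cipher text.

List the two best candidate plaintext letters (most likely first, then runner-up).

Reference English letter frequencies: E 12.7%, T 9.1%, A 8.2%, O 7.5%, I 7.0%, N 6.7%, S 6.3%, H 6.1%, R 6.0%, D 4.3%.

Step 1: Observed frequency of 'K' is 8.9%.
Step 2: Compute distances to each reference frequency and sort:
  T (9.1%): difference = 0.2% <-- BEST
  A (8.2%): difference = 0.7% <-- RUNNER-UP
  O (7.5%): difference = 1.4%
  I (7.0%): difference = 1.9%
  N (6.7%): difference = 2.2%
Step 3: Most likely is 'T' (9.1%, diff 0.2%); second most likely is 'A' (8.2%, diff 0.7%).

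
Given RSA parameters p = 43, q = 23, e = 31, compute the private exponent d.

Step 1: n = 43 * 23 = 989.
Step 2: phi(n) = 42 * 22 = 924.
Step 3: Find d such that 31 * d = 1 (mod 924).
Step 4: d = 31^(-1) mod 924 = 775.
Verification: 31 * 775 = 24025 = 26 * 924 + 1.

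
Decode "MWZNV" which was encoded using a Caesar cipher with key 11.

Step 1: Reverse the shift by subtracting 11 from each letter position.
  M (position 12) -> position (12-11) mod 26 = 1 -> B
  W (position 22) -> position (22-11) mod 26 = 11 -> L
  Z (position 25) -> position (25-11) mod 26 = 14 -> O
  N (position 13) -> position (13-11) mod 26 = 2 -> C
  V (position 21) -> position (21-11) mod 26 = 10 -> K
Decrypted message: BLOCK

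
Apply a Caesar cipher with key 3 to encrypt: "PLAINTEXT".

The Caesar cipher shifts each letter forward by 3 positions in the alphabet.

Step 1: For each letter, shift forward by 3 positions (mod 26).
  P (position 15) -> position (15+3) mod 26 = 18 -> S
  L (position 11) -> position (11+3) mod 26 = 14 -> O
  A (position 0) -> position (0+3) mod 26 = 3 -> D
  I (position 8) -> position (8+3) mod 26 = 11 -> L
  N (position 13) -> position (13+3) mod 26 = 16 -> Q
  T (position 19) -> position (19+3) mod 26 = 22 -> W
  E (position 4) -> position (4+3) mod 26 = 7 -> H
  X (position 23) -> position (23+3) mod 26 = 0 -> A
  T (position 19) -> position (19+3) mod 26 = 22 -> W
Result: SODLQWHAW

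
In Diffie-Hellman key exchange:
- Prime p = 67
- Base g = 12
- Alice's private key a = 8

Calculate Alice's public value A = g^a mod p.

Step 1: A = g^a mod p = 12^8 mod 67.
  12^1 mod 67 = 12
  12^2 mod 67 = (12 * 12) mod 67 = 10
  12^3 mod 67 = (10 * 12) mod 67 = 53
  12^4 mod 67 = (53 * 12) mod 67 = 33
  12^5 mod 67 = (33 * 12) mod 67 = 61
  12^6 mod 67 = (61 * 12) mod 67 = 62
  12^7 mod 67 = (62 * 12) mod 67 = 7
  12^8 mod 67 = (7 * 12) mod 67 = 17
Result: A = 17.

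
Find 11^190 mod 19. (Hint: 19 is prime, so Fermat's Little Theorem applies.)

Step 1: Since 19 is prime, by Fermat's Little Theorem: 11^18 = 1 (mod 19).
Step 2: Reduce exponent: 190 mod 18 = 10.
Step 3: So 11^190 = 11^10 (mod 19).
Step 4: 11^10 mod 19 = 11.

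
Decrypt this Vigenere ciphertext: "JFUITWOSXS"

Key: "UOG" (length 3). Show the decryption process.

Step 1: Key 'UOG' has length 3. Extended key: UOGUOGUOGU
Step 2: Decrypt each position:
  J(9) - U(20) = 15 = P
  F(5) - O(14) = 17 = R
  U(20) - G(6) = 14 = O
  I(8) - U(20) = 14 = O
  T(19) - O(14) = 5 = F
  W(22) - G(6) = 16 = Q
  O(14) - U(20) = 20 = U
  S(18) - O(14) = 4 = E
  X(23) - G(6) = 17 = R
  S(18) - U(20) = 24 = Y
Plaintext: PROOFQUERY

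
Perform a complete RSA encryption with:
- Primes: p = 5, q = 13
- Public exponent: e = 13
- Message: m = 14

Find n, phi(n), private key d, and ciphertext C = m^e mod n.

Step 1: n = 5 * 13 = 65.
Step 2: phi(n) = (5-1)(13-1) = 4 * 12 = 48.
Step 3: Find d = 13^(-1) mod 48 = 37.
  Verify: 13 * 37 = 481 = 1 (mod 48).
Step 4: C = 14^13 mod 65 = 14.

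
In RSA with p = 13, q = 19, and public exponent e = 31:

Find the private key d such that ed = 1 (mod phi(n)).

Step 1: n = 13 * 19 = 247.
Step 2: phi(n) = 12 * 18 = 216.
Step 3: Find d such that 31 * d = 1 (mod 216).
Step 4: d = 31^(-1) mod 216 = 7.
Verification: 31 * 7 = 217 = 1 * 216 + 1.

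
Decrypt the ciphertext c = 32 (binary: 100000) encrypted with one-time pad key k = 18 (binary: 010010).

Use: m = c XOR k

Step 1: XOR ciphertext with key:
  Ciphertext: 100000
  Key:        010010
  XOR:        110010
Step 2: Plaintext = 110010 = 50 in decimal.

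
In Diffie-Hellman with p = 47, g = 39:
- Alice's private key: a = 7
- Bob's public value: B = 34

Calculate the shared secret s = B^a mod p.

Step 1: s = B^a mod p = 34^7 mod 47.
  34^1 mod 47 = 34
  34^2 mod 47 = (34 * 34) mod 47 = 28
  34^3 mod 47 = (28 * 34) mod 47 = 12
  34^4 mod 47 = (12 * 34) mod 47 = 32
  34^5 mod 47 = (32 * 34) mod 47 = 7
  34^6 mod 47 = (7 * 34) mod 47 = 3
  34^7 mod 47 = (3 * 34) mod 47 = 8
Result: shared secret = 8.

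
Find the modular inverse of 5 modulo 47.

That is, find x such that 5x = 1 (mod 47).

Step 1: We need x such that 5 * x = 1 (mod 47).
Step 2: Using the extended Euclidean algorithm or trial:
  5 * 19 = 95 = 2 * 47 + 1.
Step 3: Since 95 mod 47 = 1, the inverse is x = 19.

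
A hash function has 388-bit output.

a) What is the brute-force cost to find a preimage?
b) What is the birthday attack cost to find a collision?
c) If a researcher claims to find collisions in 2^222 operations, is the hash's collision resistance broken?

Step 1: Preimage resistance requires brute-force of 2^388 operations.
Step 2: Collision resistance (birthday bound) = 2^(388/2) = 2^194.
Step 3: The claimed attack costs 2^222 operations.
Step 4: Since 2^222 >= 2^194, the claimed attack is no faster than the generic birthday attack, so this does not break collision resistance.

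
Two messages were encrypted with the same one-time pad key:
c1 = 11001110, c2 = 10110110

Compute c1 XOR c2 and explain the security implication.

Step 1: c1 XOR c2 = (m1 XOR k) XOR (m2 XOR k).
Step 2: By XOR associativity/commutativity: = m1 XOR m2 XOR k XOR k = m1 XOR m2.
Step 3: 11001110 XOR 10110110 = 01111000 = 120.
Step 4: The key cancels out! An attacker learns m1 XOR m2 = 120, revealing the relationship between plaintexts.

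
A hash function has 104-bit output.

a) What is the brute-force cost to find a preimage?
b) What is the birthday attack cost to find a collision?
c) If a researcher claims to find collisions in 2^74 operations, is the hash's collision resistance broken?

Step 1: Preimage resistance requires brute-force of 2^104 operations.
Step 2: Collision resistance (birthday bound) = 2^(104/2) = 2^52.
Step 3: The claimed attack costs 2^74 operations.
Step 4: Since 2^74 >= 2^52, the claimed attack is no faster than the generic birthday attack, so this does not break collision resistance.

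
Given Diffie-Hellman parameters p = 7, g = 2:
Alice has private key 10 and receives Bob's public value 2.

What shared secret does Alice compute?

Step 1: s = B^a mod p = 2^10 mod 7.
  2^1 mod 7 = 2
  2^2 mod 7 = (2 * 2) mod 7 = 4
  2^3 mod 7 = (4 * 2) mod 7 = 1
  2^4 mod 7 = (1 * 2) mod 7 = 2
  2^5 mod 7 = (2 * 2) mod 7 = 4
  2^6 mod 7 = (4 * 2) mod 7 = 1
  2^7 mod 7 = (1 * 2) mod 7 = 2
  2^8 mod 7 = (2 * 2) mod 7 = 4
  2^9 mod 7 = (4 * 2) mod 7 = 1
  2^10 mod 7 = (1 * 2) mod 7 = 2
Result: shared secret = 2.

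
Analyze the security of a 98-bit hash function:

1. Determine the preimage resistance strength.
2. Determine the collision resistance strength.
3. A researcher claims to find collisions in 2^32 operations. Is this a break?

Step 1: Preimage resistance requires brute-force of 2^98 operations.
Step 2: Collision resistance (birthday bound) = 2^(98/2) = 2^49.
Step 3: The claimed attack costs 2^32 operations.
Step 4: Since 2^32 < 2^49, the claimed attack beats the generic birthday bound, so collision resistance is broken.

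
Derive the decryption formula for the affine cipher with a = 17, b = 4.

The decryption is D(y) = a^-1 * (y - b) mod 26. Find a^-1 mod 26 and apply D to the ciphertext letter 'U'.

Step 1: Find a^-1, the modular inverse of 17 mod 26.
Step 2: We need 17 * a^-1 = 1 (mod 26).
Step 3: 17 * 23 = 391 = 15 * 26 + 1, so a^-1 = 23.
Step 4: D(y) = 23(y - 4) mod 26.
Step 5: Apply to 'U' (y = 20): D(20) = 23 * (20 - 4) mod 26 = 23 * 16 mod 26 = 4 -> 'E'.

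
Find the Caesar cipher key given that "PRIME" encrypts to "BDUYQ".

Step 1: Compare first letters: P (position 15) -> B (position 1).
Step 2: Shift = (1 - 15) mod 26 = 12.
The shift value is 12.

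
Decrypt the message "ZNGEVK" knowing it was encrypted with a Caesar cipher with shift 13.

Step 1: Reverse the shift by subtracting 13 from each letter position.
  Z (position 25) -> position (25-13) mod 26 = 12 -> M
  N (position 13) -> position (13-13) mod 26 = 0 -> A
  G (position 6) -> position (6-13) mod 26 = 19 -> T
  E (position 4) -> position (4-13) mod 26 = 17 -> R
  V (position 21) -> position (21-13) mod 26 = 8 -> I
  K (position 10) -> position (10-13) mod 26 = 23 -> X
Decrypted message: MATRIX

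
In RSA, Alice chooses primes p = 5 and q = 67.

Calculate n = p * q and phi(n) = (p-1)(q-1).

Step 1: n = p * q = 5 * 67 = 335.
Step 2: phi(n) = (p-1)(q-1) = 4 * 66 = 264.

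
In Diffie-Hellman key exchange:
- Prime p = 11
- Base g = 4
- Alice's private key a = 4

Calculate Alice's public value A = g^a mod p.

Step 1: A = g^a mod p = 4^4 mod 11.
  4^1 mod 11 = 4
  4^2 mod 11 = (4 * 4) mod 11 = 5
  4^3 mod 11 = (5 * 4) mod 11 = 9
  4^4 mod 11 = (9 * 4) mod 11 = 3
Result: A = 3.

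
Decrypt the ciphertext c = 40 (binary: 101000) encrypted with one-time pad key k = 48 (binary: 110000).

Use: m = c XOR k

Step 1: XOR ciphertext with key:
  Ciphertext: 101000
  Key:        110000
  XOR:        011000
Step 2: Plaintext = 011000 = 24 in decimal.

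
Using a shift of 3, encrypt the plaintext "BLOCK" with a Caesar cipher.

Step 1: For each letter, shift forward by 3 positions (mod 26).
  B (position 1) -> position (1+3) mod 26 = 4 -> E
  L (position 11) -> position (11+3) mod 26 = 14 -> O
  O (position 14) -> position (14+3) mod 26 = 17 -> R
  C (position 2) -> position (2+3) mod 26 = 5 -> F
  K (position 10) -> position (10+3) mod 26 = 13 -> N
Result: EORFN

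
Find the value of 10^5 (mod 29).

Step 1: Compute 10^5 mod 29 step by step, reducing modulo 29 at each step.
  10^1 mod 29 = 10
  10^2 mod 29 = (10 * 10) mod 29 = 13
  10^3 mod 29 = (13 * 10) mod 29 = 14
  10^4 mod 29 = (14 * 10) mod 29 = 24
  10^5 mod 29 = (24 * 10) mod 29 = 8
Step 2: Result = 8.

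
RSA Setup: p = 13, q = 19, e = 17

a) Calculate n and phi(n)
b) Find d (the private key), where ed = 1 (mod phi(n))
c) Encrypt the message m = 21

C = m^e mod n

Step 1: n = 13 * 19 = 247.
Step 2: phi(n) = (13-1)(19-1) = 12 * 18 = 216.
Step 3: Find d = 17^(-1) mod 216 = 89.
  Verify: 17 * 89 = 1513 = 1 (mod 216).
Step 4: C = 21^17 mod 247 = 86.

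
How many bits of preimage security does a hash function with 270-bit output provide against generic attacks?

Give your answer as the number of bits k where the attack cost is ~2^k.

Step 1: The hash has a 270-bit output.
Step 2: Preimage resistance means: given a digest h(x), it should be infeasible to find any input that hashes to it.
With a 270-bit output there are 2^270 possible digests, so a generic brute-force preimage search costs about 2^270 evaluations.
Step 3: Security level = 270 bits.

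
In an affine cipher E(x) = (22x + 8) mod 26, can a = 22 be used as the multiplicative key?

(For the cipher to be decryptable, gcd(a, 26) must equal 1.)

Step 1: Compute gcd(22, 26).
Step 2: gcd(22, 26) = 2.
Since gcd = 2 != 1, 22 shares a common factor with 26, so it cannot be used.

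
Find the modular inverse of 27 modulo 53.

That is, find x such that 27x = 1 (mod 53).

Step 1: We need x such that 27 * x = 1 (mod 53).
Step 2: Using the extended Euclidean algorithm or trial:
  27 * 2 = 54 = 1 * 53 + 1.
Step 3: Since 54 mod 53 = 1, the inverse is x = 2.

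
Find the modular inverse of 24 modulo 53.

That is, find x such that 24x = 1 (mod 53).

Step 1: We need x such that 24 * x = 1 (mod 53).
Step 2: Using the extended Euclidean algorithm or trial:
  24 * 42 = 1008 = 19 * 53 + 1.
Step 3: Since 1008 mod 53 = 1, the inverse is x = 42.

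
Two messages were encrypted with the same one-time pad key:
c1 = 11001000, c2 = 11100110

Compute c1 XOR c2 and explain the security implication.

Step 1: c1 XOR c2 = (m1 XOR k) XOR (m2 XOR k).
Step 2: By XOR associativity/commutativity: = m1 XOR m2 XOR k XOR k = m1 XOR m2.
Step 3: 11001000 XOR 11100110 = 00101110 = 46.
Step 4: The key cancels out! An attacker learns m1 XOR m2 = 46, revealing the relationship between plaintexts.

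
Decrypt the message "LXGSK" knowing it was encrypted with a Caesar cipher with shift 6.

Step 1: Reverse the shift by subtracting 6 from each letter position.
  L (position 11) -> position (11-6) mod 26 = 5 -> F
  X (position 23) -> position (23-6) mod 26 = 17 -> R
  G (position 6) -> position (6-6) mod 26 = 0 -> A
  S (position 18) -> position (18-6) mod 26 = 12 -> M
  K (position 10) -> position (10-6) mod 26 = 4 -> E
Decrypted message: FRAME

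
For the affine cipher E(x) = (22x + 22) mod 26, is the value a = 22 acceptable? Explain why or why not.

Step 1: Compute gcd(22, 26).
Step 2: gcd(22, 26) = 2.
Since gcd = 2 != 1, 22 shares a common factor with 26, so it cannot be used.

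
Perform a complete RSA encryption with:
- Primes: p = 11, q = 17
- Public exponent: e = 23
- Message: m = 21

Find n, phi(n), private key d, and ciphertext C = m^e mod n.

Step 1: n = 11 * 17 = 187.
Step 2: phi(n) = (11-1)(17-1) = 10 * 16 = 160.
Step 3: Find d = 23^(-1) mod 160 = 7.
  Verify: 23 * 7 = 161 = 1 (mod 160).
Step 4: C = 21^23 mod 187 = 98.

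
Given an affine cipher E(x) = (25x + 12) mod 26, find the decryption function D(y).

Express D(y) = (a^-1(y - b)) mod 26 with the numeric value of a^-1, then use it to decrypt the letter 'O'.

Step 1: Find a^-1, the modular inverse of 25 mod 26.
Step 2: We need 25 * a^-1 = 1 (mod 26).
Step 3: 25 * 25 = 625 = 24 * 26 + 1, so a^-1 = 25.
Step 4: D(y) = 25(y - 12) mod 26.
Step 5: Apply to 'O' (y = 14): D(14) = 25 * (14 - 12) mod 26 = 25 * 2 mod 26 = 24 -> 'Y'.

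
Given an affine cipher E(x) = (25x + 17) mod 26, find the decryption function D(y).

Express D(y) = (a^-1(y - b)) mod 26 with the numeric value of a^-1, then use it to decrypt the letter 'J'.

Step 1: Find a^-1, the modular inverse of 25 mod 26.
Step 2: We need 25 * a^-1 = 1 (mod 26).
Step 3: 25 * 25 = 625 = 24 * 26 + 1, so a^-1 = 25.
Step 4: D(y) = 25(y - 17) mod 26.
Step 5: Apply to 'J' (y = 9): D(9) = 25 * (9 - 17) mod 26 = 25 * -8 mod 26 = 8 -> 'I'.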